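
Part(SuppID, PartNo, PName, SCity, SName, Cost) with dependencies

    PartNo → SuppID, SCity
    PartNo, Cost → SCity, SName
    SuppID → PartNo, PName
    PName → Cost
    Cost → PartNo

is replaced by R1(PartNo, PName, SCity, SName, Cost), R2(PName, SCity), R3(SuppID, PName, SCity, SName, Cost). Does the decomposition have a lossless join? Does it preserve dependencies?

lossless and dependency-preserving

Lossless test (chase): Rows 1 and 2 agree on PName; apply PName→Cost and equate their Cost entries. Rows 1 and 2 agree on Cost; apply Cost→PartNo and equate their PartNo entries. Rows 1 and 3 agree on Cost; apply Cost→PartNo and equate their PartNo entries. Rows 1 and 2 agree on PartNo; apply PartNo→SuppID, SCity and equate their SuppID, SCity entries. Rows 1 and 3 agree on PartNo; apply PartNo→SuppID, SCity and equate their SuppID, SCity entries. Rows 1 and 2 agree on PartNo, Cost; apply PartNo, Cost→SCity, SName and equate their SCity, SName entries. Row 1 is now all distinguished symbols — the join is lossless.
Dependency preservation: PartNo → SuppID, SCity; SuppID → PartNo, PName are not contained in any single fragment, but the restricted closure of each left-hand side across the fragments still reaches the right-hand side; the remaining FDs each lie inside some fragment. All dependencies are preserved.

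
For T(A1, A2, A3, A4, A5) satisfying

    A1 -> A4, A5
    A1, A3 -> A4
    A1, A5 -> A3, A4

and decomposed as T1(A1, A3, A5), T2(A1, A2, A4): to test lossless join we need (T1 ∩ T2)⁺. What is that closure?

A1, A3, A4, A5

T1 ∩ T2 = {A1}.
A1 → A4, A5 applies, adding A4, A5
A1, A5 → A3, A4 applies, adding A3
Closure: {A1, A3, A4, A5}.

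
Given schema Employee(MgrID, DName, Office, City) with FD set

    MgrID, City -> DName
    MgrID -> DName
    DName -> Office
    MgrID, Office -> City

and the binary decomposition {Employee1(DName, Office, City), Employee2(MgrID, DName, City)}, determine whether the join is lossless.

Common attributes: Employee1 ∩ Employee2 = {DName, City}.
Closure of {DName, City}: DName → Office applies, adding Office. So (DName, City)⁺ = {DName, Office, City}.
This closure contains every attribute of Employee1, so Employee1 ∩ Employee2 → Employee1. The join is lossless.

Yes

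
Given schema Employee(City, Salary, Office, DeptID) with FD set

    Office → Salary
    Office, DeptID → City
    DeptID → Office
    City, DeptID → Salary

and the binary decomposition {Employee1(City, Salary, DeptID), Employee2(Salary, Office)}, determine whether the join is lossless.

Common attributes: Employee1 ∩ Employee2 = {Salary}.
No dependency enlarges {Salary}, so (Salary)⁺ = {Salary}.
The closure contains neither all of Employee1 = {City, Salary, DeptID} nor all of Employee2 = {Salary, Office}, so the common attributes are not a superkey of either fragment. The join is lossy.

No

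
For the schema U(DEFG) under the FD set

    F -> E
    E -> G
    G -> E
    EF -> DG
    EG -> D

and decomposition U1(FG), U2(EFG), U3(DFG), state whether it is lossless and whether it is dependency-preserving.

Lossless test (chase): Rows 1 and 2 agree on F; apply F→E and equate their E entries. Rows 1 and 3 agree on F; apply F→E and equate their E entries. Rows 1 and 2 agree on EF; apply EF→DG and equate their DG entries. Rows 1 and 3 agree on EF; apply EF→DG and equate their DG entries. Row 1 is now all distinguished symbols — the join is lossless.
Dependency preservation: EF → DG; EG → D are not contained in any single fragment, but the restricted closure of each left-hand side across the fragments still reaches the right-hand side; the remaining FDs each lie inside some fragment. All dependencies are preserved.

lossless and dependency-preserving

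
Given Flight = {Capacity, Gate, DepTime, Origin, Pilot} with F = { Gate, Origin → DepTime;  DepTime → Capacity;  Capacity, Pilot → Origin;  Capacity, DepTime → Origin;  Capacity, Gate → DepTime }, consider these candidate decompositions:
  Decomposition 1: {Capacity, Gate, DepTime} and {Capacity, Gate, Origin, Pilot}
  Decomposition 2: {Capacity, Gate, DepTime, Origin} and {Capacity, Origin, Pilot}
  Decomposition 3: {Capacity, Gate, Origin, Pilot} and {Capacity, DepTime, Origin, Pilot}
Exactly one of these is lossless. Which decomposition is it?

Decomposition 1: common = {Capacity, Gate}, closure = {Capacity, Gate, DepTime, Origin} → lossless.
Decomposition 2: common = {Capacity, Origin}, closure = {Capacity, Origin} → lossy.
Decomposition 3: common = {Capacity, Origin, Pilot}, closure = {Capacity, Origin, Pilot} → lossy.

Decomposition 1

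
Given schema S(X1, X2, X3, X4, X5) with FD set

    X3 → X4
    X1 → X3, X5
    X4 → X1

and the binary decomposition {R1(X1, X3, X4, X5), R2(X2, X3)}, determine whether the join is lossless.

Common attributes: R1 ∩ R2 = {X3}.
Closure of {X3}: X3 → X4 applies, adding X4; X4 → X1 applies, adding X1; X1 → X3, X5 applies, adding X5. So (X3)⁺ = {X1, X3, X4, X5}.
This closure contains every attribute of R1, so R1 ∩ R2 → R1. The join is lossless.

Yes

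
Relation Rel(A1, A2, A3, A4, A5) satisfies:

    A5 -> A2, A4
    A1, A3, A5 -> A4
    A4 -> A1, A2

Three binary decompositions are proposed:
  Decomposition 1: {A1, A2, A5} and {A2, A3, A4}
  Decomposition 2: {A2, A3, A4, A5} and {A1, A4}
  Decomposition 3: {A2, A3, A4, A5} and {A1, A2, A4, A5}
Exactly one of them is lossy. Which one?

Decomposition 1

Decomposition 1: common = {A2}, closure = {A2} → lossy.
Decomposition 2: common = {A4}, closure = {A1, A2, A4} → lossless.
Decomposition 3: common = {A2, A4, A5}, closure = {A1, A2, A4, A5} → lossless.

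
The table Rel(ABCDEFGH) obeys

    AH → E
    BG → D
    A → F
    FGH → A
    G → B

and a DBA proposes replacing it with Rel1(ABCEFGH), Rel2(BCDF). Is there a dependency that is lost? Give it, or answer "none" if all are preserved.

Check BG → D: no single fragment contains all of {BDG}, and the restricted closure of {BG} across the fragments never reaches {D}.
AH → E is preserved.
A → F is preserved.
FGH → A is preserved.
G → B is preserved.

BG → D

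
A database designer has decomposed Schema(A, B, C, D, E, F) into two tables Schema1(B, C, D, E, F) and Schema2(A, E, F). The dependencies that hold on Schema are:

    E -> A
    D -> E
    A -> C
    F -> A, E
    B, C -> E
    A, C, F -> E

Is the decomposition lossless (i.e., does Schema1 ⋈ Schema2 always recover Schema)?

Yes

Common attributes: Schema1 ∩ Schema2 = {E, F}.
Closure of {E, F}: E → A applies, adding A; A → C applies, adding C. So (E, F)⁺ = {A, C, E, F}.
This closure contains every attribute of Schema2, so Schema1 ∩ Schema2 → Schema2. The join is lossless.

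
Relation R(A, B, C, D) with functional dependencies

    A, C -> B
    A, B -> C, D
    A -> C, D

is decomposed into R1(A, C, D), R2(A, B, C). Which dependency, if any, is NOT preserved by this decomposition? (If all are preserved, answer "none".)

A, C → B lies within R2.
A, B → C, D: restricted closure across fragments reaches C, D.
A → C, D lies within R1.
Every dependency is enforceable on the fragments, so the decomposition is dependency-preserving.

none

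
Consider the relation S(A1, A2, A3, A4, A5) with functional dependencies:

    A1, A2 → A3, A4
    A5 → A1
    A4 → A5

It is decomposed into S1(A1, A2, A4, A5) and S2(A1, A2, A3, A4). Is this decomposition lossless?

Common attributes: S1 ∩ S2 = {A1, A2, A4}.
Closure of {A1, A2, A4}: A1, A2 → A3, A4 applies, adding A3; A4 → A5 applies, adding A5. So (A1, A2, A4)⁺ = {A1, A2, A3, A4, A5}.
This closure contains every attribute of S1, so S1 ∩ S2 → S1. The join is lossless.

Yes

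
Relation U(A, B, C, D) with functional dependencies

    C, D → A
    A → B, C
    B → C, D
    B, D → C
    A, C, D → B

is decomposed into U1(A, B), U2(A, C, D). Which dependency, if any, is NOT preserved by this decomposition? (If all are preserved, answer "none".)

C, D → A lies within U2.
A → B, C: restricted closure across fragments reaches B, C.
B → C, D: restricted closure across fragments reaches C, D.
B, D → C: restricted closure across fragments reaches C.
A, C, D → B: restricted closure across fragments reaches B.
Every dependency is enforceable on the fragments, so the decomposition is dependency-preserving.

none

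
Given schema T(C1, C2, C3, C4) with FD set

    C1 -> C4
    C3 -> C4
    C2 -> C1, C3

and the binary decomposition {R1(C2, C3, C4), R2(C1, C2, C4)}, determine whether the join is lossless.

Yes

Common attributes: R1 ∩ R2 = {C2, C4}.
Closure of {C2, C4}: C2 → C1, C3 applies, adding C1, C3. So (C2, C4)⁺ = {C1, C2, C3, C4}.
This closure contains every attribute of R1, so R1 ∩ R2 → R1. The join is lossless.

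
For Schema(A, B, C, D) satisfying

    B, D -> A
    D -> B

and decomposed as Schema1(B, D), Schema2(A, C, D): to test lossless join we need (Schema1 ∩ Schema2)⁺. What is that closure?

Schema1 ∩ Schema2 = {D}.
D → B applies, adding B
B, D → A applies, adding A
Closure: {A, B, D}.

A, B, D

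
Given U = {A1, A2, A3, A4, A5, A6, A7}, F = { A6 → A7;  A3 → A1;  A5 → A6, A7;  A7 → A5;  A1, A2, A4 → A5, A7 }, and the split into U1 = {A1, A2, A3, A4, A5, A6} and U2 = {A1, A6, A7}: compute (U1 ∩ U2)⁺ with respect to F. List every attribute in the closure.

A1, A5, A6, A7

U1 ∩ U2 = {A1, A6}.
A6 → A7 applies, adding A7
A7 → A5 applies, adding A5
Closure: {A1, A5, A6, A7}.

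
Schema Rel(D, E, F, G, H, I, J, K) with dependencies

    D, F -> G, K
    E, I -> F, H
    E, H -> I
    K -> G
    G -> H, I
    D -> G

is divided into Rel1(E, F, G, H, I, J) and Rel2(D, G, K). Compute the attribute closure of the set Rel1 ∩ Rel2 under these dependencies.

G, H, I

Rel1 ∩ Rel2 = {G}.
G → H, I applies, adding H, I
Closure: {G, H, I}.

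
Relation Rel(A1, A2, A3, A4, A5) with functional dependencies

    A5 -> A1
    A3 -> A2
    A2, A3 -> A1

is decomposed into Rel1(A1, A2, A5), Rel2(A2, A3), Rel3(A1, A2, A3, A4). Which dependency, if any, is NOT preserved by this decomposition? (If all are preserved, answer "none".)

A5 → A1 lies within Rel1.
A3 → A2 lies within Rel2.
A2, A3 → A1 lies within Rel3.
Every dependency is enforceable on the fragments, so the decomposition is dependency-preserving.

none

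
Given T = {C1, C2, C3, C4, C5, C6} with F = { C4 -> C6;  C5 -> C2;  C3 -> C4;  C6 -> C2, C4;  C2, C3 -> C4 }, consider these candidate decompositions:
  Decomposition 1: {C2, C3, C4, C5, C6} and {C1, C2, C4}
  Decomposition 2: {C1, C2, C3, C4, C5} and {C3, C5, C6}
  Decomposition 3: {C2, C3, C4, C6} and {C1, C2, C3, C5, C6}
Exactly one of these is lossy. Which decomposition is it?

Decomposition 1: common = {C2, C4}, closure = {C2, C4, C6} → lossy.
Decomposition 2: common = {C3, C5}, closure = {C2, C3, C4, C5, C6} → lossless.
Decomposition 3: common = {C2, C3, C6}, closure = {C2, C3, C4, C6} → lossless.

Decomposition 1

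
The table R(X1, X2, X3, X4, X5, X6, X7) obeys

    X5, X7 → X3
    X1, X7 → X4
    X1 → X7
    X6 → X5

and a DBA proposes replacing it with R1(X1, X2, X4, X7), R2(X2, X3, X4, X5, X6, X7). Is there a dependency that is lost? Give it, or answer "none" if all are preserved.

X5, X7 → X3 lies within R2.
X1, X7 → X4 lies within R1.
X1 → X7 lies within R1.
X6 → X5 lies within R2.
Every dependency is enforceable on the fragments, so the decomposition is dependency-preserving.

none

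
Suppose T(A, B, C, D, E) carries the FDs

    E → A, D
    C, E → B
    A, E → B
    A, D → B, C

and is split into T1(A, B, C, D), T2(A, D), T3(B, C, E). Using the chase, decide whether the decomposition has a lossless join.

Chase test. Columns are A, B, C, D, E; row i has aⱼ where attribute j ∈ Ti, else bᵢⱼ.
Initial tableau (one row per fragment):
  row 1: a1 a2 a3 a4 b15
  row 2: a1 b22 b23 a4 b25
  row 3: b31 a2 a3 b34 a5
Rows 1 and 2 agree on A, D; apply A, D→B, C and equate their B, C entries.
No row becomes fully distinguished — the join is lossy.

No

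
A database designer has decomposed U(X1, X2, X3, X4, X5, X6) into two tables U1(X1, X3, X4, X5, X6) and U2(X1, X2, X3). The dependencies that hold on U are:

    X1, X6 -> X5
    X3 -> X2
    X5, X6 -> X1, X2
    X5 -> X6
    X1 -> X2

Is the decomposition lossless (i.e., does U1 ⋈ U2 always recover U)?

Common attributes: U1 ∩ U2 = {X1, X3}.
Closure of {X1, X3}: X3 → X2 applies, adding X2. So (X1, X3)⁺ = {X1, X2, X3}.
This closure contains every attribute of U2, so U1 ∩ U2 → U2. The join is lossless.

Yes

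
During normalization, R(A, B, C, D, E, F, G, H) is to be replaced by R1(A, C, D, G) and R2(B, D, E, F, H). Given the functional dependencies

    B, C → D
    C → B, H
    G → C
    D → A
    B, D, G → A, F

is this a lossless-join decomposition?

Common attributes: R1 ∩ R2 = {D}.
Closure of {D}: D → A applies, adding A. So (D)⁺ = {A, D}.
The closure contains neither all of R1 = {A, C, D, G} nor all of R2 = {B, D, E, F, H}, so the common attributes are not a superkey of either fragment. The join is lossy.

No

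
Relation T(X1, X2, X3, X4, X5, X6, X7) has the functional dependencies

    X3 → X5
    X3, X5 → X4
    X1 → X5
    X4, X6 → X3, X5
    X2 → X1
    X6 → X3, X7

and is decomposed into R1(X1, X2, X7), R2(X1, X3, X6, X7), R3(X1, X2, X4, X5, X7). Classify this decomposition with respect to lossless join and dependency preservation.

lossy and not dependency-preserving

Lossless test (chase): Rows 1 and 2 agree on X1; apply X1→X5 and equate their X5 entries. Rows 1 and 3 agree on X1; apply X1→X5 and equate their X5 entries. No row becomes fully distinguished — the join is lossy.
Dependency preservation: the restricted closure of {X3} across the fragments never reaches {X5}, so X3 → X5 cannot be enforced without a join — not preserved.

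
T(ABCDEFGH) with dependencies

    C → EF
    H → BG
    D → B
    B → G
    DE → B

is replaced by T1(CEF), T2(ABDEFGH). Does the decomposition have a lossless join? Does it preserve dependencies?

Lossless test: (EF)⁺ = {EF}, which is a superkey of neither fragment — lossy.
Dependency preservation: every FD's attributes lie within a single fragment, so each can be enforced locally — preserved.

lossy but dependency-preserving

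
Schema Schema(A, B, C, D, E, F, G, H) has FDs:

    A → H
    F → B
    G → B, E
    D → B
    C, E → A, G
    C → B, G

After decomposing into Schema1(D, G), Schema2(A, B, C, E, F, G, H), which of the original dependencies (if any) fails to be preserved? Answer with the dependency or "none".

D → B

Check D → B: no single fragment contains all of {B, D}, and the restricted closure of {D} across the fragments never reaches {B}.
A → H is preserved.
F → B is preserved.
G → B, E is preserved.
C, E → A, G is preserved.
C → B, G is preserved.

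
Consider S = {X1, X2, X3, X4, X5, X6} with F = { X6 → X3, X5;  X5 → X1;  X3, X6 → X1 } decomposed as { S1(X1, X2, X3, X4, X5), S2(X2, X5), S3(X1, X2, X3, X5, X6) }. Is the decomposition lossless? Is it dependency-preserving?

Lossless test (chase): Rows 1 and 2 agree on X5; apply X5→X1 and equate their X1 entries. No row becomes fully distinguished — the join is lossy.
Dependency preservation: every FD's attributes lie within a single fragment, so each can be enforced locally — preserved.

lossy but dependency-preserving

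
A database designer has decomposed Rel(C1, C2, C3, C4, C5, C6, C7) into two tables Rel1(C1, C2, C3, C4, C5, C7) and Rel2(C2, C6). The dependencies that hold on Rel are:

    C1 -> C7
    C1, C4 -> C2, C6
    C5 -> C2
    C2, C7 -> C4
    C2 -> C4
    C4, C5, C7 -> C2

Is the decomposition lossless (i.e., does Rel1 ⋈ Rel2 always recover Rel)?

No

Common attributes: Rel1 ∩ Rel2 = {C2}.
Closure of {C2}: C2 → C4 applies, adding C4. So (C2)⁺ = {C2, C4}.
The closure contains neither all of Rel1 = {C1, C2, C3, C4, C5, C7} nor all of Rel2 = {C2, C6}, so the common attributes are not a superkey of either fragment. The join is lossy.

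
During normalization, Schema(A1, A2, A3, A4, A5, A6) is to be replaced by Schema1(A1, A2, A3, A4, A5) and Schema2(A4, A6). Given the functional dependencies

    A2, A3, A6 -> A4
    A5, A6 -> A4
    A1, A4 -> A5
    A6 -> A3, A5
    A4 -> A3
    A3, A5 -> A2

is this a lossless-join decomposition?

Common attributes: Schema1 ∩ Schema2 = {A4}.
Closure of {A4}: A4 → A3 applies, adding A3. So (A4)⁺ = {A3, A4}.
The closure contains neither all of Schema1 = {A1, A2, A3, A4, A5} nor all of Schema2 = {A4, A6}, so the common attributes are not a superkey of either fragment. The join is lossy.

No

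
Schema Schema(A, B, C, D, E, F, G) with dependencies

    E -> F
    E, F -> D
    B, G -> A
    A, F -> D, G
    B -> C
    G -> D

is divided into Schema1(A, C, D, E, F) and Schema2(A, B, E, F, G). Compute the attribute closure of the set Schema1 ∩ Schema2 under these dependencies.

Schema1 ∩ Schema2 = {A, E, F}.
E, F → D applies, adding D
A, F → D, G applies, adding G
Closure: {A, D, E, F, G}.

A, D, E, F, G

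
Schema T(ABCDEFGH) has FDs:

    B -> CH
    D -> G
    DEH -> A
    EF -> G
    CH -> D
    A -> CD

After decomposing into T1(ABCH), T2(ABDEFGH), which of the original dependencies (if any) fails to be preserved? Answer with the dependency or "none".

Check CH → D: no single fragment contains all of {CDH}, and the restricted closure of {CH} across the fragments never reaches {D}.
B → CH is preserved.
D → G is preserved.
DEH → A is preserved.
EF → G is preserved.
A → CD is preserved.

CH -> D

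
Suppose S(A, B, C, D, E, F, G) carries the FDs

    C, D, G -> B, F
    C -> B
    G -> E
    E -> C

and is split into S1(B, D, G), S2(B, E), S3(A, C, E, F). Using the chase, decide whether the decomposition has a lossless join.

No

Chase test. Columns are A, B, C, D, E, F, G; row i has aⱼ where attribute j ∈ Si, else bᵢⱼ.
Initial tableau (one row per fragment):
  row 1: b11 a2 b13 a4 b15 b16 a7
  row 2: b21 a2 b23 b24 a5 b26 b27
  row 3: a1 b32 a3 b34 a5 a6 b37
Rows 2 and 3 agree on E; apply E→C and equate their C entries.
Rows 2 and 3 agree on C; apply C→B and equate their B entries.
No row becomes fully distinguished — the join is lossy.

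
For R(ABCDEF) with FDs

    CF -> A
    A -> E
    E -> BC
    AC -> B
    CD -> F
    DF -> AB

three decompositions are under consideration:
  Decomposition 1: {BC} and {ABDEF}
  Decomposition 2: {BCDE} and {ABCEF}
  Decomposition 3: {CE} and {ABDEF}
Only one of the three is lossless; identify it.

Decomposition 1: common = {B}, closure = {B} → lossy.
Decomposition 2: common = {BCE}, closure = {BCE} → lossy.
Decomposition 3: common = {E}, closure = {BCE} → lossless.

Decomposition 3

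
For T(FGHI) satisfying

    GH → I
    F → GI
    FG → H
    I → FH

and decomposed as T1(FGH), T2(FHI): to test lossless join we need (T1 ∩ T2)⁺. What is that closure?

T1 ∩ T2 = {FH}.
F → GI applies, adding GI
Closure: {FGHI}.

FGHI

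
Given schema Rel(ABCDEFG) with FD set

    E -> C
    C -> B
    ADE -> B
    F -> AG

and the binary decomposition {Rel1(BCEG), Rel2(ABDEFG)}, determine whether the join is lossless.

Yes

Common attributes: Rel1 ∩ Rel2 = {BEG}.
Closure of {BEG}: E → C applies, adding C. So (BEG)⁺ = {BCEG}.
This closure contains every attribute of Rel1, so Rel1 ∩ Rel2 → Rel1. The join is lossless.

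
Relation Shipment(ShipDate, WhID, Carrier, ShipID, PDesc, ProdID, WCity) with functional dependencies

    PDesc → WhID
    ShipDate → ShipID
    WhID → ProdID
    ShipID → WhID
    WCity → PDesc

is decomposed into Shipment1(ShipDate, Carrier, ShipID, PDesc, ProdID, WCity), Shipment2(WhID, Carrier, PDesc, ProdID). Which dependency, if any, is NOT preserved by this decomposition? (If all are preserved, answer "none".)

Check ShipID → WhID: no single fragment contains all of {WhID, ShipID}, and the restricted closure of {ShipID} across the fragments never reaches {WhID}.
PDesc → WhID is preserved.
ShipDate → ShipID is preserved.
WhID → ProdID is preserved.
WCity → PDesc is preserved.

ShipID → WhID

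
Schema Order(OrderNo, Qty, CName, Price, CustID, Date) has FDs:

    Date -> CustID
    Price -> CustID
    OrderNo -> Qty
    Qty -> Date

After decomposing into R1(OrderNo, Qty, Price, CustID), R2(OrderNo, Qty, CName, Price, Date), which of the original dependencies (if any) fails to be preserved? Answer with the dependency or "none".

Check Date → CustID: no single fragment contains all of {CustID, Date}, and the restricted closure of {Date} across the fragments never reaches {CustID}.
Price → CustID is preserved.
OrderNo → Qty is preserved.
Qty → Date is preserved.

Date -> CustID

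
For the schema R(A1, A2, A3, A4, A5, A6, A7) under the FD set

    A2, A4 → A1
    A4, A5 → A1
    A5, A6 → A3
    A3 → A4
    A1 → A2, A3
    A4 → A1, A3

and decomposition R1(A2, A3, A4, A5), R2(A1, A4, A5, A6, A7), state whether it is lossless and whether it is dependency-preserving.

lossless and dependency-preserving

Lossless test: (A4, A5)⁺ = {A1, A2, A3, A4, A5}, which contains all of one fragment — lossless.
Dependency preservation: A2, A4 → A1; A5, A6 → A3; A1 → A2, A3; A4 → A1, A3 are not contained in any single fragment, but the restricted closure of each left-hand side across the fragments still reaches the right-hand side; the remaining FDs each lie inside some fragment. All dependencies are preserved.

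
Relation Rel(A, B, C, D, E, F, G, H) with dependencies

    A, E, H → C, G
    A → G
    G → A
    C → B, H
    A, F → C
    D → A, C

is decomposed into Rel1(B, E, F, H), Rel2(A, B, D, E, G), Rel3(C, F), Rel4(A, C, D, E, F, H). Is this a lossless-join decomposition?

Chase test. Columns are A, B, C, D, E, F, G, H; row i has aⱼ where attribute j ∈ Reli, else bᵢⱼ.
Initial tableau (one row per fragment):
  row 1: b11 a2 b13 b14 a5 a6 b17 a8
  row 2: a1 a2 b23 a4 a5 b26 a7 b28
  row 3: b31 b32 a3 b34 b35 a6 b37 b38
  row 4: a1 b42 a3 a4 a5 a6 b47 a8
Rows 2 and 4 agree on A; apply A→G and equate their G entries.
Rows 3 and 4 agree on C; apply C→B, H and equate their B, H entries.
Rows 2 and 4 agree on D; apply D→A, C and equate their A, C entries.
Rows 2 and 3 agree on C; apply C→B, H and equate their B, H entries.
Row 4 is now all distinguished symbols — the join is lossless.

Yes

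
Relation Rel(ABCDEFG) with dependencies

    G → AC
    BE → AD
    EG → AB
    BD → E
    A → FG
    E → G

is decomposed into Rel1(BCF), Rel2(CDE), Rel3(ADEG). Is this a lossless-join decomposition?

Chase test. Columns are ABCDEFG; row i has aⱼ where attribute j ∈ Reli, else bᵢⱼ.
Initial tableau (one row per fragment):
  row 1: b11 a2 a3 b14 b15 a6 b17
  row 2: b21 b22 a3 a4 a5 b26 b27
  row 3: a1 b32 b33 a4 a5 b36 a7
Rows 2 and 3 agree on E; apply E→G and equate their G entries.
Rows 2 and 3 agree on G; apply G→AC and equate their AC entries.
Rows 2 and 3 agree on EG; apply EG→AB and equate their AB entries.
Rows 2 and 3 agree on A; apply A→FG and equate their FG entries.
No row becomes fully distinguished — the join is lossy.

No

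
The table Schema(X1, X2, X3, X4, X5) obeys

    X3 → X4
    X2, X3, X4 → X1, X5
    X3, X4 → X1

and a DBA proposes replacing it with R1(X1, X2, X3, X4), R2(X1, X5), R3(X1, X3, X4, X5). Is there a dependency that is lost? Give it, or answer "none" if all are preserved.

X2, X3, X4 → X1, X5

Check X2, X3, X4 → X1, X5: no single fragment contains all of {X1, X2, X3, X4, X5}, and the restricted closure of {X2, X3, X4} across the fragments never reaches {X1, X5}.
X3 → X4 is preserved.
X3, X4 → X1 is preserved.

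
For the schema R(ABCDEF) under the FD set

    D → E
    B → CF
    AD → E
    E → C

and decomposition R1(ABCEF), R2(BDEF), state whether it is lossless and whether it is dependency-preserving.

lossy but dependency-preserving

Lossless test: (BEF)⁺ = {BCEF}, which is a superkey of neither fragment — lossy.
Dependency preservation: AD → E is not contained in any single fragment, but the restricted closure of its left-hand side across the fragments still reaches the right-hand side; the remaining FDs each lie inside some fragment. All dependencies are preserved.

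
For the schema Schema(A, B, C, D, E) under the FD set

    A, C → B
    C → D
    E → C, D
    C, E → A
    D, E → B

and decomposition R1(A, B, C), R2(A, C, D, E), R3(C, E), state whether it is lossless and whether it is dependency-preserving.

Lossless test (chase): Rows 1 and 2 agree on A, C; apply A, C→B and equate their B entries. Rows 1 and 2 agree on C; apply C→D and equate their D entries. Rows 1 and 3 agree on C; apply C→D and equate their D entries. Rows 2 and 3 agree on C, E; apply C, E→A and equate their A entries. Rows 2 and 3 agree on D, E; apply D, E→B and equate their B entries. Row 2 is now all distinguished symbols — the join is lossless.
Dependency preservation: D, E → B is not contained in any single fragment, but the restricted closure of its left-hand side across the fragments still reaches the right-hand side; the remaining FDs each lie inside some fragment. All dependencies are preserved.

lossless and dependency-preserving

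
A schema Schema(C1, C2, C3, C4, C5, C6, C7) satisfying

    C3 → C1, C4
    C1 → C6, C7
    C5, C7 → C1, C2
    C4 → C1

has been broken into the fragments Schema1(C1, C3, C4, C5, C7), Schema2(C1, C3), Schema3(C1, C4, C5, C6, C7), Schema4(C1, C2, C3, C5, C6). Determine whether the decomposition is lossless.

Yes

Chase test. Columns are C1, C2, C3, C4, C5, C6, C7; row i has aⱼ where attribute j ∈ Schemai, else bᵢⱼ.
Initial tableau (one row per fragment):
  row 1: a1 b12 a3 a4 a5 b16 a7
  row 2: a1 b22 a3 b24 b25 b26 b27
  row 3: a1 b32 b33 a4 a5 a6 a7
  row 4: a1 a2 a3 b44 a5 a6 b47
Rows 1 and 2 agree on C3; apply C3→C1, C4 and equate their C1, C4 entries.
Rows 1 and 4 agree on C3; apply C3→C1, C4 and equate their C1, C4 entries.
Rows 1 and 2 agree on C1; apply C1→C6, C7 and equate their C6, C7 entries.
Rows 1 and 3 agree on C1; apply C1→C6, C7 and equate their C6, C7 entries.
Rows 1 and 4 agree on C1; apply C1→C6, C7 and equate their C6, C7 entries.
Rows 1 and 3 agree on C5, C7; apply C5, C7→C1, C2 and equate their C1, C2 entries.
Rows 1 and 4 agree on C5, C7; apply C5, C7→C1, C2 and equate their C1, C2 entries.
Row 1 is now all distinguished symbols — the join is lossless.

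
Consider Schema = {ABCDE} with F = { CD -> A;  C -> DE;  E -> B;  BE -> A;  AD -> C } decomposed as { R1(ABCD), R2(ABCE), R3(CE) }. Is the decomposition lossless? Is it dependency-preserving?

Lossless test (chase): Rows 1 and 2 agree on C; apply C→DE and equate their DE entries. Rows 1 and 3 agree on C; apply C→DE and equate their DE entries. Rows 1 and 3 agree on E; apply E→B and equate their B entries. Rows 1 and 3 agree on BE; apply BE→A and equate their A entries. Row 1 is now all distinguished symbols — the join is lossless.
Dependency preservation: C → DE is not contained in any single fragment, but the restricted closure of its left-hand side across the fragments still reaches the right-hand side; the remaining FDs each lie inside some fragment. All dependencies are preserved.

lossless and dependency-preserving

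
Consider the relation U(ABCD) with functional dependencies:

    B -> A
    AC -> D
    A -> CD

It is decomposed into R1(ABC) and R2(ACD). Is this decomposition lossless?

Common attributes: R1 ∩ R2 = {AC}.
Closure of {AC}: AC → D applies, adding D. So (AC)⁺ = {ACD}.
This closure contains every attribute of R2, so R1 ∩ R2 → R2. The join is lossless.

Yes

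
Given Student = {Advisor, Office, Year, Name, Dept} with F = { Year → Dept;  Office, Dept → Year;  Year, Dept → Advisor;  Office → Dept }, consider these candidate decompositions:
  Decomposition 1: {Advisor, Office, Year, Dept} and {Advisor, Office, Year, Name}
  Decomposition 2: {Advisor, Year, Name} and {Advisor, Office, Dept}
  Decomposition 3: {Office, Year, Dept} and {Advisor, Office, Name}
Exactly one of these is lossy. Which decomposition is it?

Decomposition 2

Decomposition 1: common = {Advisor, Office, Year}, closure = {Advisor, Office, Year, Dept} → lossless.
Decomposition 2: common = {Advisor}, closure = {Advisor} → lossy.
Decomposition 3: common = {Office}, closure = {Advisor, Office, Year, Dept} → lossless.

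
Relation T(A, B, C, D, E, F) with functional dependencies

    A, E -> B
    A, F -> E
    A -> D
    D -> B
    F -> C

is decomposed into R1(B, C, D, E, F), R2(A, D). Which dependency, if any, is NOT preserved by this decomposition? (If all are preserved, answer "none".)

Check A, F → E: no single fragment contains all of {A, E, F}, and the restricted closure of {A, F} across the fragments never reaches {E}.
A, E → B is preserved.
A → D is preserved.
D → B is preserved.
F → C is preserved.

A, F -> E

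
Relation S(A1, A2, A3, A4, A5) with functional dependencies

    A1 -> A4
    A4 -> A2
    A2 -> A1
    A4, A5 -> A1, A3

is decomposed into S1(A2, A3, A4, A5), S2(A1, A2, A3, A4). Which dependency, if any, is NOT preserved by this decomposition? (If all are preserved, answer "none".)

none

A1 → A4 lies within S2.
A4 → A2 lies within S1.
A2 → A1 lies within S2.
A4, A5 → A1, A3: restricted closure across fragments reaches A1, A3.
Every dependency is enforceable on the fragments, so the decomposition is dependency-preserving.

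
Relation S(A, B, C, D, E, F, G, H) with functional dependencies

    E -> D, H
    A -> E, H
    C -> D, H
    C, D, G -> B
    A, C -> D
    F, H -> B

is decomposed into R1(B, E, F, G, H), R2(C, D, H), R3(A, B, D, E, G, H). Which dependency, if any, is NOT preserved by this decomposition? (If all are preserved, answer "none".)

Check C, D, G → B: no single fragment contains all of {B, C, D, G}, and the restricted closure of {C, D, G} across the fragments never reaches {B}.
E → D, H is preserved.
A → E, H is preserved.
C → D, H is preserved.
A, C → D is preserved.
F, H → B is preserved.

C, D, G -> B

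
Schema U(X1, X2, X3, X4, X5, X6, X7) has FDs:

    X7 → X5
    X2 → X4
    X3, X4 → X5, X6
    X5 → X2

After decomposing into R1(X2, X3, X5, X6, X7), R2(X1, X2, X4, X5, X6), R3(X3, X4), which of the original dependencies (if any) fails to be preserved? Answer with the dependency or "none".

X3, X4 → X5, X6

Check X3, X4 → X5, X6: no single fragment contains all of {X3, X4, X5, X6}, and the restricted closure of {X3, X4} across the fragments never reaches {X5, X6}.
X7 → X5 is preserved.
X2 → X4 is preserved.
X5 → X2 is preserved.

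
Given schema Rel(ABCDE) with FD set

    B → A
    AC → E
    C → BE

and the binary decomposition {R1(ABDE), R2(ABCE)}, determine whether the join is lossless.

No

Common attributes: R1 ∩ R2 = {ABE}.
No dependency enlarges {ABE}, so (ABE)⁺ = {ABE}.
The closure contains neither all of R1 = {ABDE} nor all of R2 = {ABCE}, so the common attributes are not a superkey of either fragment. The join is lossy.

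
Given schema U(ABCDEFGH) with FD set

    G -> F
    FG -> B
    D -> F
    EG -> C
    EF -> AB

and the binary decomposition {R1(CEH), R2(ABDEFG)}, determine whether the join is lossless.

No

Common attributes: R1 ∩ R2 = {E}.
No dependency enlarges {E}, so (E)⁺ = {E}.
The closure contains neither all of R1 = {CEH} nor all of R2 = {ABDEFG}, so the common attributes are not a superkey of either fragment. The join is lossy.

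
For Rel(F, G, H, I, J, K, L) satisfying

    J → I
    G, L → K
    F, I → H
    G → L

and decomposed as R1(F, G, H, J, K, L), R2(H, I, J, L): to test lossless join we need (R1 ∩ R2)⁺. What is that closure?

R1 ∩ R2 = {H, J, L}.
J → I applies, adding I
Closure: {H, I, J, L}.

H, I, J, L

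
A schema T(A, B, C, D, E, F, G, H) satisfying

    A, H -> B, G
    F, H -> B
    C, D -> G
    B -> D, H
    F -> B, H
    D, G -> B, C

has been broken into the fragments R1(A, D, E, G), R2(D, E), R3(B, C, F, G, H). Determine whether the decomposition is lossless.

No

Chase test. Columns are A, B, C, D, E, F, G, H; row i has aⱼ where attribute j ∈ Ri, else bᵢⱼ.
Initial tableau (one row per fragment):
  row 1: a1 b12 b13 a4 a5 b16 a7 b18
  row 2: b21 b22 b23 a4 a5 b26 b27 b28
  row 3: b31 a2 a3 b34 b35 a6 a7 a8
No row becomes fully distinguished — the join is lossy.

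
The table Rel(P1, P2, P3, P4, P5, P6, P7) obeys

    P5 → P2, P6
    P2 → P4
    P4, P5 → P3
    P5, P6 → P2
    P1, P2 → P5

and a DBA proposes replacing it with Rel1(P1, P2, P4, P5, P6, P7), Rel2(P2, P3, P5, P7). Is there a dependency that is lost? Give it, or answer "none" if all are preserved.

P5 → P2, P6 lies within Rel1.
P2 → P4 lies within Rel1.
P4, P5 → P3: restricted closure across fragments reaches P3.
P5, P6 → P2 lies within Rel1.
P1, P2 → P5 lies within Rel1.
Every dependency is enforceable on the fragments, so the decomposition is dependency-preserving.

none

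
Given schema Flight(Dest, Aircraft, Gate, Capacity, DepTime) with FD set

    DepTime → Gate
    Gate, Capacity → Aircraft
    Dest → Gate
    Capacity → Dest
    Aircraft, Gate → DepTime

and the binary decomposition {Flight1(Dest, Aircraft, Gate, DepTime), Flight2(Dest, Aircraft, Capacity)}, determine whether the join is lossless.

Common attributes: Flight1 ∩ Flight2 = {Dest, Aircraft}.
Closure of {Dest, Aircraft}: Dest → Gate applies, adding Gate; Aircraft, Gate → DepTime applies, adding DepTime. So (Dest, Aircraft)⁺ = {Dest, Aircraft, Gate, DepTime}.
This closure contains every attribute of Flight1, so Flight1 ∩ Flight2 → Flight1. The join is lossless.

Yes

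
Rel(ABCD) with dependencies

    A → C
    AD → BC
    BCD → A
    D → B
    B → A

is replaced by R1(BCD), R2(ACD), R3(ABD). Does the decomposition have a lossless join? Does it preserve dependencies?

Lossless test (chase): Rows 2 and 3 agree on A; apply A→C and equate their C entries. Rows 2 and 3 agree on AD; apply AD→BC and equate their BC entries. Rows 1 and 2 agree on BCD; apply BCD→A and equate their A entries. Row 1 is now all distinguished symbols — the join is lossless.
Dependency preservation: AD → BC; BCD → A are not contained in any single fragment, but the restricted closure of each left-hand side across the fragments still reaches the right-hand side; the remaining FDs each lie inside some fragment. All dependencies are preserved.

lossless and dependency-preserving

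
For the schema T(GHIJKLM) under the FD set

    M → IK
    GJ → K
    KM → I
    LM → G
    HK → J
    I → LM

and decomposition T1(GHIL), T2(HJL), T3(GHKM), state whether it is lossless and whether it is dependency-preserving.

Lossless test (chase): applying each FD to every pair of rows produces no changes in the tableau, so no row becomes fully distinguished — the join is lossy.
Dependency preservation: the restricted closure of {M} across the fragments never reaches {IK}, so M → IK cannot be enforced without a join — not preserved.

lossy and not dependency-preserving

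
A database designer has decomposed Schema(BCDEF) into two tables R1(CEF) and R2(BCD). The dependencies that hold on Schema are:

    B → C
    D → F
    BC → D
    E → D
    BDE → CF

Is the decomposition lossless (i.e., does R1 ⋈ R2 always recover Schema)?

Common attributes: R1 ∩ R2 = {C}.
No dependency enlarges {C}, so (C)⁺ = {C}.
The closure contains neither all of R1 = {CEF} nor all of R2 = {BCD}, so the common attributes are not a superkey of either fragment. The join is lossy.

No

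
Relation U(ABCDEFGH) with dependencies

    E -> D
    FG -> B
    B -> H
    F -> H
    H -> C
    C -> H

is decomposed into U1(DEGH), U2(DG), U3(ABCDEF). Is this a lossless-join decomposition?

No

Chase test. Columns are ABCDEFGH; row i has aⱼ where attribute j ∈ Ui, else bᵢⱼ.
Initial tableau (one row per fragment):
  row 1: b11 b12 b13 a4 a5 b16 a7 a8
  row 2: b21 b22 b23 a4 b25 b26 a7 b28
  row 3: a1 a2 a3 a4 a5 a6 b37 b38
No row becomes fully distinguished — the join is lossy.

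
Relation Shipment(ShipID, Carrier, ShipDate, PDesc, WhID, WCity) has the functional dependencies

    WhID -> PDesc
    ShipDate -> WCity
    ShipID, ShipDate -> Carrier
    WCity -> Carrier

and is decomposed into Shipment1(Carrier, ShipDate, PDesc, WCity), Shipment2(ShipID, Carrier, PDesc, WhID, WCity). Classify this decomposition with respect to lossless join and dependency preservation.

Lossless test: (Carrier, PDesc, WCity)⁺ = {Carrier, PDesc, WCity}, which is a superkey of neither fragment — lossy.
Dependency preservation: ShipID, ShipDate → Carrier is not contained in any single fragment, but the restricted closure of its left-hand side across the fragments still reaches the right-hand side; the remaining FDs each lie inside some fragment. All dependencies are preserved.

lossy but dependency-preserving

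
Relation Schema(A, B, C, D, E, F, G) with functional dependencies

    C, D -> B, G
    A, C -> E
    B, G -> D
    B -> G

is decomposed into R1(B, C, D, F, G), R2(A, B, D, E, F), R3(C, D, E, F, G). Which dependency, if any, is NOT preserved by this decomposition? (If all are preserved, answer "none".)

Check A, C → E: no single fragment contains all of {A, C, E}, and the restricted closure of {A, C} across the fragments never reaches {E}.
C, D → B, G is preserved.
B, G → D is preserved.
B → G is preserved.

A, C -> E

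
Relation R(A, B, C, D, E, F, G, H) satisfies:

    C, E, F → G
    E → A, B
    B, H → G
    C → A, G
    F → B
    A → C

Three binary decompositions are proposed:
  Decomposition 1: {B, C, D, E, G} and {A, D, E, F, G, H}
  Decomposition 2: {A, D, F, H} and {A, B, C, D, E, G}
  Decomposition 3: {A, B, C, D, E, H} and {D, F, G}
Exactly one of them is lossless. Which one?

Decomposition 1: common = {D, E, G}, closure = {A, B, C, D, E, G} → lossless.
Decomposition 2: common = {A, D}, closure = {A, C, D, G} → lossy.
Decomposition 3: common = {D}, closure = {D} → lossy.

Decomposition 1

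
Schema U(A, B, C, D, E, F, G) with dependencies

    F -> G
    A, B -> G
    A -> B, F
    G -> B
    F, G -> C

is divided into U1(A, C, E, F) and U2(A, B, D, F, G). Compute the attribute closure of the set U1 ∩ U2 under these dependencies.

U1 ∩ U2 = {A, F}.
F → G applies, adding G
A → B, F applies, adding B
F, G → C applies, adding C
Closure: {A, B, C, F, G}.

A, B, C, F, G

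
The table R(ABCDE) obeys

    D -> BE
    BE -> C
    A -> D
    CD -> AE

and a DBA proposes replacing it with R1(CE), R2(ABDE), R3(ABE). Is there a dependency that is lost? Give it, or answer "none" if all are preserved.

BE -> C

Check BE → C: no single fragment contains all of {BCE}, and the restricted closure of {BE} across the fragments never reaches {C}.
D → BE is preserved.
A → D is preserved.
CD → AE is preserved.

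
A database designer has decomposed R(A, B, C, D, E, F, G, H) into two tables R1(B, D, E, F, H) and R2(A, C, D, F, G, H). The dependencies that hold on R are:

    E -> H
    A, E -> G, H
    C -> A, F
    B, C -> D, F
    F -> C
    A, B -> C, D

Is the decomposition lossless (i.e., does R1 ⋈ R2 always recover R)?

No

Common attributes: R1 ∩ R2 = {D, F, H}.
Closure of {D, F, H}: F → C applies, adding C; C → A, F applies, adding A. So (D, F, H)⁺ = {A, C, D, F, H}.
The closure contains neither all of R1 = {B, D, E, F, H} nor all of R2 = {A, C, D, F, G, H}, so the common attributes are not a superkey of either fragment. The join is lossy.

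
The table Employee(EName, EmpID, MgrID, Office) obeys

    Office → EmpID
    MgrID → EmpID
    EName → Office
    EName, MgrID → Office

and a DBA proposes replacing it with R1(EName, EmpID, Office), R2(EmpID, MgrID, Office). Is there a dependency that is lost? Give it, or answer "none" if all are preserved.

none

Office → EmpID lies within R1.
MgrID → EmpID lies within R2.
EName → Office lies within R1.
EName, MgrID → Office: restricted closure across fragments reaches Office.
Every dependency is enforceable on the fragments, so the decomposition is dependency-preserving.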